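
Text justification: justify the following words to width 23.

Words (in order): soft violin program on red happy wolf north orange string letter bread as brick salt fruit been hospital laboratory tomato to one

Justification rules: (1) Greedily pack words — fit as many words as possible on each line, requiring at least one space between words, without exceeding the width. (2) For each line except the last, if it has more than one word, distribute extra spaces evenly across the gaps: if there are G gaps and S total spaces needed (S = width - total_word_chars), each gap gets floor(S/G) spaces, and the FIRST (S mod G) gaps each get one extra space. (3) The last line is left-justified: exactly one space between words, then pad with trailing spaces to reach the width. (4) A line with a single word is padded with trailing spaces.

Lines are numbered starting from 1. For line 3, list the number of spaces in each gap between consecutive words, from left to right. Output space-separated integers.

Line 1: ['soft', 'violin', 'program', 'on'] (min_width=22, slack=1)
Line 2: ['red', 'happy', 'wolf', 'north'] (min_width=20, slack=3)
Line 3: ['orange', 'string', 'letter'] (min_width=20, slack=3)
Line 4: ['bread', 'as', 'brick', 'salt'] (min_width=19, slack=4)
Line 5: ['fruit', 'been', 'hospital'] (min_width=19, slack=4)
Line 6: ['laboratory', 'tomato', 'to'] (min_width=20, slack=3)
Line 7: ['one'] (min_width=3, slack=20)

Answer: 3 2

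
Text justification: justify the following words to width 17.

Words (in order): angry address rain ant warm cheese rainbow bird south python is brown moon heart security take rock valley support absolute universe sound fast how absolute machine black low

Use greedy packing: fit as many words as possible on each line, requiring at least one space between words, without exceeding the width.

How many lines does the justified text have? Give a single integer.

Line 1: ['angry', 'address'] (min_width=13, slack=4)
Line 2: ['rain', 'ant', 'warm'] (min_width=13, slack=4)
Line 3: ['cheese', 'rainbow'] (min_width=14, slack=3)
Line 4: ['bird', 'south', 'python'] (min_width=17, slack=0)
Line 5: ['is', 'brown', 'moon'] (min_width=13, slack=4)
Line 6: ['heart', 'security'] (min_width=14, slack=3)
Line 7: ['take', 'rock', 'valley'] (min_width=16, slack=1)
Line 8: ['support', 'absolute'] (min_width=16, slack=1)
Line 9: ['universe', 'sound'] (min_width=14, slack=3)
Line 10: ['fast', 'how', 'absolute'] (min_width=17, slack=0)
Line 11: ['machine', 'black', 'low'] (min_width=17, slack=0)
Total lines: 11

Answer: 11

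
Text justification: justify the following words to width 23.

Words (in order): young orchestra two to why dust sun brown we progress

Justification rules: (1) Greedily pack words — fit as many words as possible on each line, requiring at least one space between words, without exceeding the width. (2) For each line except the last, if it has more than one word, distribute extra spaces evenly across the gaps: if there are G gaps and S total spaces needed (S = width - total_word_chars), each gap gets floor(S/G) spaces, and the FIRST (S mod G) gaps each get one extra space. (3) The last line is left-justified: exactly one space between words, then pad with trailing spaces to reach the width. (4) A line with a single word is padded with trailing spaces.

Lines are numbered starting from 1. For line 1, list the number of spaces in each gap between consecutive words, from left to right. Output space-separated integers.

Line 1: ['young', 'orchestra', 'two', 'to'] (min_width=22, slack=1)
Line 2: ['why', 'dust', 'sun', 'brown', 'we'] (min_width=21, slack=2)
Line 3: ['progress'] (min_width=8, slack=15)

Answer: 2 1 1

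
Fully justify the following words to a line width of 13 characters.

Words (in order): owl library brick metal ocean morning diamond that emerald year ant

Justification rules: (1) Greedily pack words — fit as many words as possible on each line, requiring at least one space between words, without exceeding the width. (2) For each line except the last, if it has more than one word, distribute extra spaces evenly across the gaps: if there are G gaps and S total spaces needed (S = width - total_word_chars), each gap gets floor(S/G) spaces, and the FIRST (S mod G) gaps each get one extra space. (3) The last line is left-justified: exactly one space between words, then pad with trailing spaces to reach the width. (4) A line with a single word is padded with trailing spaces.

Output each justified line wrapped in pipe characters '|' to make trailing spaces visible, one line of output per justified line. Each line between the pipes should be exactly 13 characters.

Answer: |owl   library|
|brick   metal|
|ocean morning|
|diamond  that|
|emerald  year|
|ant          |

Derivation:
Line 1: ['owl', 'library'] (min_width=11, slack=2)
Line 2: ['brick', 'metal'] (min_width=11, slack=2)
Line 3: ['ocean', 'morning'] (min_width=13, slack=0)
Line 4: ['diamond', 'that'] (min_width=12, slack=1)
Line 5: ['emerald', 'year'] (min_width=12, slack=1)
Line 6: ['ant'] (min_width=3, slack=10)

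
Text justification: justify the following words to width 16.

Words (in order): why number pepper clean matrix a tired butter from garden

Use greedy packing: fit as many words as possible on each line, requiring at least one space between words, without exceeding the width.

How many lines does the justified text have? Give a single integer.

Answer: 5

Derivation:
Line 1: ['why', 'number'] (min_width=10, slack=6)
Line 2: ['pepper', 'clean'] (min_width=12, slack=4)
Line 3: ['matrix', 'a', 'tired'] (min_width=14, slack=2)
Line 4: ['butter', 'from'] (min_width=11, slack=5)
Line 5: ['garden'] (min_width=6, slack=10)
Total lines: 5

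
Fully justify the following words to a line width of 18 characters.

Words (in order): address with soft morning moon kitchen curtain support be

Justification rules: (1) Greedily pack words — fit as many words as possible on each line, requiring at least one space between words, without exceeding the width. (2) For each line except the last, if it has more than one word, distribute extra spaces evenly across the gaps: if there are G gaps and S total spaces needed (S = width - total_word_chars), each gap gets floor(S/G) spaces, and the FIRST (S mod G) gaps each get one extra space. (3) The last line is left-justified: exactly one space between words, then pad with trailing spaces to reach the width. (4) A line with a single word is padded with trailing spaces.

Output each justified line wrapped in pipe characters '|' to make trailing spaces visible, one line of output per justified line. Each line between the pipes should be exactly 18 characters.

Line 1: ['address', 'with', 'soft'] (min_width=17, slack=1)
Line 2: ['morning', 'moon'] (min_width=12, slack=6)
Line 3: ['kitchen', 'curtain'] (min_width=15, slack=3)
Line 4: ['support', 'be'] (min_width=10, slack=8)

Answer: |address  with soft|
|morning       moon|
|kitchen    curtain|
|support be        |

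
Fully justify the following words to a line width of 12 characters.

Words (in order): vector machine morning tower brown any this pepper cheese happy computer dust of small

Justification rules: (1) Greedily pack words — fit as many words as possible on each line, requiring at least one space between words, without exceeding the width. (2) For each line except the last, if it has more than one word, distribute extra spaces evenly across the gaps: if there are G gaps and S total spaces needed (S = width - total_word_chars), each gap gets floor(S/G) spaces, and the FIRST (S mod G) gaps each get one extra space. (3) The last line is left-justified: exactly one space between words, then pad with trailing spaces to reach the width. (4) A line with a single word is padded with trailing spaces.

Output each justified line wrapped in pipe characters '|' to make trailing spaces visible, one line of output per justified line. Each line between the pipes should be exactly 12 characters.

Line 1: ['vector'] (min_width=6, slack=6)
Line 2: ['machine'] (min_width=7, slack=5)
Line 3: ['morning'] (min_width=7, slack=5)
Line 4: ['tower', 'brown'] (min_width=11, slack=1)
Line 5: ['any', 'this'] (min_width=8, slack=4)
Line 6: ['pepper'] (min_width=6, slack=6)
Line 7: ['cheese', 'happy'] (min_width=12, slack=0)
Line 8: ['computer'] (min_width=8, slack=4)
Line 9: ['dust', 'of'] (min_width=7, slack=5)
Line 10: ['small'] (min_width=5, slack=7)

Answer: |vector      |
|machine     |
|morning     |
|tower  brown|
|any     this|
|pepper      |
|cheese happy|
|computer    |
|dust      of|
|small       |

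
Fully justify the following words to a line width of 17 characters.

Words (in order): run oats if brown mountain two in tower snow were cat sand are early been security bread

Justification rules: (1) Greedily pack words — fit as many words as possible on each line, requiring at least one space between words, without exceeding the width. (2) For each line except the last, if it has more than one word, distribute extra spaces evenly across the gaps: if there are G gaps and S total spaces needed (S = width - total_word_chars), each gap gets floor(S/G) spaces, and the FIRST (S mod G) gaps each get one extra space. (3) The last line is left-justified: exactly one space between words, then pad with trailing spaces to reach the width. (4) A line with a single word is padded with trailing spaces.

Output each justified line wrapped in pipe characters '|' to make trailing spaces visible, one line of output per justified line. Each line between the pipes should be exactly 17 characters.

Line 1: ['run', 'oats', 'if', 'brown'] (min_width=17, slack=0)
Line 2: ['mountain', 'two', 'in'] (min_width=15, slack=2)
Line 3: ['tower', 'snow', 'were'] (min_width=15, slack=2)
Line 4: ['cat', 'sand', 'are'] (min_width=12, slack=5)
Line 5: ['early', 'been'] (min_width=10, slack=7)
Line 6: ['security', 'bread'] (min_width=14, slack=3)

Answer: |run oats if brown|
|mountain  two  in|
|tower  snow  were|
|cat    sand   are|
|early        been|
|security bread   |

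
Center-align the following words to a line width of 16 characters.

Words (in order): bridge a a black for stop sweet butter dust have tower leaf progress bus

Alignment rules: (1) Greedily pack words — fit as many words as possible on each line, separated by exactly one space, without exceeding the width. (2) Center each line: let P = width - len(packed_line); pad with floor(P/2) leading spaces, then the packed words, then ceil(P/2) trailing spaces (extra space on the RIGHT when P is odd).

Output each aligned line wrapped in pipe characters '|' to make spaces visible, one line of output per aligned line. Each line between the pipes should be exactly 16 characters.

Answer: |bridge a a black|
| for stop sweet |
|butter dust have|
|   tower leaf   |
|  progress bus  |

Derivation:
Line 1: ['bridge', 'a', 'a', 'black'] (min_width=16, slack=0)
Line 2: ['for', 'stop', 'sweet'] (min_width=14, slack=2)
Line 3: ['butter', 'dust', 'have'] (min_width=16, slack=0)
Line 4: ['tower', 'leaf'] (min_width=10, slack=6)
Line 5: ['progress', 'bus'] (min_width=12, slack=4)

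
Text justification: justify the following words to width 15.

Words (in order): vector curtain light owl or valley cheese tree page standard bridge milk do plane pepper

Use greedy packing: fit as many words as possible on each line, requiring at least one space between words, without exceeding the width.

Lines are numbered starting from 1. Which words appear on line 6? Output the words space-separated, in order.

Line 1: ['vector', 'curtain'] (min_width=14, slack=1)
Line 2: ['light', 'owl', 'or'] (min_width=12, slack=3)
Line 3: ['valley', 'cheese'] (min_width=13, slack=2)
Line 4: ['tree', 'page'] (min_width=9, slack=6)
Line 5: ['standard', 'bridge'] (min_width=15, slack=0)
Line 6: ['milk', 'do', 'plane'] (min_width=13, slack=2)
Line 7: ['pepper'] (min_width=6, slack=9)

Answer: milk do plane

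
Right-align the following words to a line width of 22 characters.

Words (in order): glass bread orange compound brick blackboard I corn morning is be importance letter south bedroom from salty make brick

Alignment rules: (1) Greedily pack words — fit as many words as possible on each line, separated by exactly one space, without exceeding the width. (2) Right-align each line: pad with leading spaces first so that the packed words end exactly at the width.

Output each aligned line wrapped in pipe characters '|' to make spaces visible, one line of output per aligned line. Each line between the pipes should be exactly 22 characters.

Answer: |    glass bread orange|
|        compound brick|
|     blackboard I corn|
|         morning is be|
|     importance letter|
|    south bedroom from|
|      salty make brick|

Derivation:
Line 1: ['glass', 'bread', 'orange'] (min_width=18, slack=4)
Line 2: ['compound', 'brick'] (min_width=14, slack=8)
Line 3: ['blackboard', 'I', 'corn'] (min_width=17, slack=5)
Line 4: ['morning', 'is', 'be'] (min_width=13, slack=9)
Line 5: ['importance', 'letter'] (min_width=17, slack=5)
Line 6: ['south', 'bedroom', 'from'] (min_width=18, slack=4)
Line 7: ['salty', 'make', 'brick'] (min_width=16, slack=6)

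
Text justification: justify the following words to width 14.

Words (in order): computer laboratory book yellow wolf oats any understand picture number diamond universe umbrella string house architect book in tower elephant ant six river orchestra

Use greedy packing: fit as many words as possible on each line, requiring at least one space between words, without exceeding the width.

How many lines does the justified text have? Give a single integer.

Answer: 15

Derivation:
Line 1: ['computer'] (min_width=8, slack=6)
Line 2: ['laboratory'] (min_width=10, slack=4)
Line 3: ['book', 'yellow'] (min_width=11, slack=3)
Line 4: ['wolf', 'oats', 'any'] (min_width=13, slack=1)
Line 5: ['understand'] (min_width=10, slack=4)
Line 6: ['picture', 'number'] (min_width=14, slack=0)
Line 7: ['diamond'] (min_width=7, slack=7)
Line 8: ['universe'] (min_width=8, slack=6)
Line 9: ['umbrella'] (min_width=8, slack=6)
Line 10: ['string', 'house'] (min_width=12, slack=2)
Line 11: ['architect', 'book'] (min_width=14, slack=0)
Line 12: ['in', 'tower'] (min_width=8, slack=6)
Line 13: ['elephant', 'ant'] (min_width=12, slack=2)
Line 14: ['six', 'river'] (min_width=9, slack=5)
Line 15: ['orchestra'] (min_width=9, slack=5)
Total lines: 15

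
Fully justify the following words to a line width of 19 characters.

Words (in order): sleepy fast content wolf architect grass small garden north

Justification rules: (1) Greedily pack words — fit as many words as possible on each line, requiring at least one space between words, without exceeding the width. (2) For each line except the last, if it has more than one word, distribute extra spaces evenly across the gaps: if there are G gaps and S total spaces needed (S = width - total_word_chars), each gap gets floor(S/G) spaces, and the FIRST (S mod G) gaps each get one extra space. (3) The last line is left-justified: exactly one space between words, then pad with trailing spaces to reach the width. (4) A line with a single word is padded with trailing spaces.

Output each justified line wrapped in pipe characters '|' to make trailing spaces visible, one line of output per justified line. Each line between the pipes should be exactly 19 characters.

Answer: |sleepy fast content|
|wolf      architect|
|grass  small garden|
|north              |

Derivation:
Line 1: ['sleepy', 'fast', 'content'] (min_width=19, slack=0)
Line 2: ['wolf', 'architect'] (min_width=14, slack=5)
Line 3: ['grass', 'small', 'garden'] (min_width=18, slack=1)
Line 4: ['north'] (min_width=5, slack=14)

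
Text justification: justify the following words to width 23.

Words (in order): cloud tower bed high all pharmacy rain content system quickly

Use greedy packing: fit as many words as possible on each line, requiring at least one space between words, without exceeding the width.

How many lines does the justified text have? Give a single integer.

Line 1: ['cloud', 'tower', 'bed', 'high'] (min_width=20, slack=3)
Line 2: ['all', 'pharmacy', 'rain'] (min_width=17, slack=6)
Line 3: ['content', 'system', 'quickly'] (min_width=22, slack=1)
Total lines: 3

Answer: 3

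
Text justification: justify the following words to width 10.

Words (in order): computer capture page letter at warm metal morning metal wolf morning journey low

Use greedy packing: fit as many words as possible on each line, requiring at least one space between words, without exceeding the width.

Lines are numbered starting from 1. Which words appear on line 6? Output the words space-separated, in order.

Line 1: ['computer'] (min_width=8, slack=2)
Line 2: ['capture'] (min_width=7, slack=3)
Line 3: ['page'] (min_width=4, slack=6)
Line 4: ['letter', 'at'] (min_width=9, slack=1)
Line 5: ['warm', 'metal'] (min_width=10, slack=0)
Line 6: ['morning'] (min_width=7, slack=3)
Line 7: ['metal', 'wolf'] (min_width=10, slack=0)
Line 8: ['morning'] (min_width=7, slack=3)
Line 9: ['journey'] (min_width=7, slack=3)
Line 10: ['low'] (min_width=3, slack=7)

Answer: morning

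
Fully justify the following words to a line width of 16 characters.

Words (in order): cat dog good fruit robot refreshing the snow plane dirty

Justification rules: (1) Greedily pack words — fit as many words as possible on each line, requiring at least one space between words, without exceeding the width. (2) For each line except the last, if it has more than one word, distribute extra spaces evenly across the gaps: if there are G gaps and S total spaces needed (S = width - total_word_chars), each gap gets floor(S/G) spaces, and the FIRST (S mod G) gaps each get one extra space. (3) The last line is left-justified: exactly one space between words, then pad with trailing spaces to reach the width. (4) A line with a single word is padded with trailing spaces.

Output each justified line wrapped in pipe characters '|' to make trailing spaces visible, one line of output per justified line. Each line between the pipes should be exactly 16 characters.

Answer: |cat   dog   good|
|fruit      robot|
|refreshing   the|
|snow plane dirty|

Derivation:
Line 1: ['cat', 'dog', 'good'] (min_width=12, slack=4)
Line 2: ['fruit', 'robot'] (min_width=11, slack=5)
Line 3: ['refreshing', 'the'] (min_width=14, slack=2)
Line 4: ['snow', 'plane', 'dirty'] (min_width=16, slack=0)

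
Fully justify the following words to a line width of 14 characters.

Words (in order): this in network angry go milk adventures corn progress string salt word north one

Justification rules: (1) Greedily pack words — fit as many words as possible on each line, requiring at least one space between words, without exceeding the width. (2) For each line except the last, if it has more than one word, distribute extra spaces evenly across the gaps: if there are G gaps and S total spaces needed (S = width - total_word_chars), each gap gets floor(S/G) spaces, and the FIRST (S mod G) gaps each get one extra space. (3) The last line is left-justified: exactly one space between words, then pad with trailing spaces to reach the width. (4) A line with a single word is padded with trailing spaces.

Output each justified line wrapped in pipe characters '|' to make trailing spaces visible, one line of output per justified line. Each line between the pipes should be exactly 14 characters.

Answer: |this        in|
|network  angry|
|go        milk|
|adventures    |
|corn  progress|
|string    salt|
|word north one|

Derivation:
Line 1: ['this', 'in'] (min_width=7, slack=7)
Line 2: ['network', 'angry'] (min_width=13, slack=1)
Line 3: ['go', 'milk'] (min_width=7, slack=7)
Line 4: ['adventures'] (min_width=10, slack=4)
Line 5: ['corn', 'progress'] (min_width=13, slack=1)
Line 6: ['string', 'salt'] (min_width=11, slack=3)
Line 7: ['word', 'north', 'one'] (min_width=14, slack=0)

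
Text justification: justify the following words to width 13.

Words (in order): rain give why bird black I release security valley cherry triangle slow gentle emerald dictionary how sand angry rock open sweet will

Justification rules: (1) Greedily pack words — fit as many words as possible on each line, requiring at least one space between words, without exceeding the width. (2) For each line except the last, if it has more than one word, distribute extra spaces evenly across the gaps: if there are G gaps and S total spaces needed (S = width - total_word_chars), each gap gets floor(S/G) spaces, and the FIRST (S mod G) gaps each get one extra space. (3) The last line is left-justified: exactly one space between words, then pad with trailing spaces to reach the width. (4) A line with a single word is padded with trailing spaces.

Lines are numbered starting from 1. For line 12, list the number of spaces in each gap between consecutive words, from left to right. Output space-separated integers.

Answer: 4

Derivation:
Line 1: ['rain', 'give', 'why'] (min_width=13, slack=0)
Line 2: ['bird', 'black', 'I'] (min_width=12, slack=1)
Line 3: ['release'] (min_width=7, slack=6)
Line 4: ['security'] (min_width=8, slack=5)
Line 5: ['valley', 'cherry'] (min_width=13, slack=0)
Line 6: ['triangle', 'slow'] (min_width=13, slack=0)
Line 7: ['gentle'] (min_width=6, slack=7)
Line 8: ['emerald'] (min_width=7, slack=6)
Line 9: ['dictionary'] (min_width=10, slack=3)
Line 10: ['how', 'sand'] (min_width=8, slack=5)
Line 11: ['angry', 'rock'] (min_width=10, slack=3)
Line 12: ['open', 'sweet'] (min_width=10, slack=3)
Line 13: ['will'] (min_width=4, slack=9)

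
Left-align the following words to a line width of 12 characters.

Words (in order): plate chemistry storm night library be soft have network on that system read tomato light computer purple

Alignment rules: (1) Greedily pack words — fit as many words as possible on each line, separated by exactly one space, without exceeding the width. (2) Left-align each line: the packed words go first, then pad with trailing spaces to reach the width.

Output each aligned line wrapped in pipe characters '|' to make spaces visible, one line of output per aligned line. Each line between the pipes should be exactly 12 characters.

Answer: |plate       |
|chemistry   |
|storm night |
|library be  |
|soft have   |
|network on  |
|that system |
|read tomato |
|light       |
|computer    |
|purple      |

Derivation:
Line 1: ['plate'] (min_width=5, slack=7)
Line 2: ['chemistry'] (min_width=9, slack=3)
Line 3: ['storm', 'night'] (min_width=11, slack=1)
Line 4: ['library', 'be'] (min_width=10, slack=2)
Line 5: ['soft', 'have'] (min_width=9, slack=3)
Line 6: ['network', 'on'] (min_width=10, slack=2)
Line 7: ['that', 'system'] (min_width=11, slack=1)
Line 8: ['read', 'tomato'] (min_width=11, slack=1)
Line 9: ['light'] (min_width=5, slack=7)
Line 10: ['computer'] (min_width=8, slack=4)
Line 11: ['purple'] (min_width=6, slack=6)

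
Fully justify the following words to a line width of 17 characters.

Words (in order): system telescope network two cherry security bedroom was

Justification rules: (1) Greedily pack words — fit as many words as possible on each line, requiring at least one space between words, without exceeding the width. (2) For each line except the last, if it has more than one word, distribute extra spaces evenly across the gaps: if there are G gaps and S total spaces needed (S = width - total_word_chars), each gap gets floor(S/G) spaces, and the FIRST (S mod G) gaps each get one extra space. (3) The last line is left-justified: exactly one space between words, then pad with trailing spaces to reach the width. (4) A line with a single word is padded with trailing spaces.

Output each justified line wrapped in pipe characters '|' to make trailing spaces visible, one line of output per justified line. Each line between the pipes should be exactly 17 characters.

Answer: |system  telescope|
|network       two|
|cherry   security|
|bedroom was      |

Derivation:
Line 1: ['system', 'telescope'] (min_width=16, slack=1)
Line 2: ['network', 'two'] (min_width=11, slack=6)
Line 3: ['cherry', 'security'] (min_width=15, slack=2)
Line 4: ['bedroom', 'was'] (min_width=11, slack=6)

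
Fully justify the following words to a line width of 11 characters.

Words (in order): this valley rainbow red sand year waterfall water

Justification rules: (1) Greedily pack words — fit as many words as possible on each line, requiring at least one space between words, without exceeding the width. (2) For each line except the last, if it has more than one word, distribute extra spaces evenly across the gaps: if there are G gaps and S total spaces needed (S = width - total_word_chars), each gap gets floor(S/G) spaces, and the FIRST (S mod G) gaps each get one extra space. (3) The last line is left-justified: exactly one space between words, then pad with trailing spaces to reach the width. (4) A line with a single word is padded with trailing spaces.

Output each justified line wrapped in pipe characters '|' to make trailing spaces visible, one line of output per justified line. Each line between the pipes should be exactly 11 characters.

Answer: |this valley|
|rainbow red|
|sand   year|
|waterfall  |
|water      |

Derivation:
Line 1: ['this', 'valley'] (min_width=11, slack=0)
Line 2: ['rainbow', 'red'] (min_width=11, slack=0)
Line 3: ['sand', 'year'] (min_width=9, slack=2)
Line 4: ['waterfall'] (min_width=9, slack=2)
Line 5: ['water'] (min_width=5, slack=6)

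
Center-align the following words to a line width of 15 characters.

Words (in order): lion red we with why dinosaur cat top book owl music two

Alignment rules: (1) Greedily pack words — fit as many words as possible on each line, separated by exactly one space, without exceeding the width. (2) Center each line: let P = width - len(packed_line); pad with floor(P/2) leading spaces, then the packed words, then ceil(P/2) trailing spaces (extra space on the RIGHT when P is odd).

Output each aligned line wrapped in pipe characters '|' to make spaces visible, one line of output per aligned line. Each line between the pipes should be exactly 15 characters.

Line 1: ['lion', 'red', 'we'] (min_width=11, slack=4)
Line 2: ['with', 'why'] (min_width=8, slack=7)
Line 3: ['dinosaur', 'cat'] (min_width=12, slack=3)
Line 4: ['top', 'book', 'owl'] (min_width=12, slack=3)
Line 5: ['music', 'two'] (min_width=9, slack=6)

Answer: |  lion red we  |
|   with why    |
| dinosaur cat  |
| top book owl  |
|   music two   |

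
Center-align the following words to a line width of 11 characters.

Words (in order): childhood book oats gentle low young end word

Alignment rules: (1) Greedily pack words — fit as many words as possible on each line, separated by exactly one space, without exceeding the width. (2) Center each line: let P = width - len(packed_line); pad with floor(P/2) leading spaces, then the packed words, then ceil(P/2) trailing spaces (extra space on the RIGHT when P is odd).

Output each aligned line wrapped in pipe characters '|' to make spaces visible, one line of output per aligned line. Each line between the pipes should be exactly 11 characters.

Line 1: ['childhood'] (min_width=9, slack=2)
Line 2: ['book', 'oats'] (min_width=9, slack=2)
Line 3: ['gentle', 'low'] (min_width=10, slack=1)
Line 4: ['young', 'end'] (min_width=9, slack=2)
Line 5: ['word'] (min_width=4, slack=7)

Answer: | childhood |
| book oats |
|gentle low |
| young end |
|   word    |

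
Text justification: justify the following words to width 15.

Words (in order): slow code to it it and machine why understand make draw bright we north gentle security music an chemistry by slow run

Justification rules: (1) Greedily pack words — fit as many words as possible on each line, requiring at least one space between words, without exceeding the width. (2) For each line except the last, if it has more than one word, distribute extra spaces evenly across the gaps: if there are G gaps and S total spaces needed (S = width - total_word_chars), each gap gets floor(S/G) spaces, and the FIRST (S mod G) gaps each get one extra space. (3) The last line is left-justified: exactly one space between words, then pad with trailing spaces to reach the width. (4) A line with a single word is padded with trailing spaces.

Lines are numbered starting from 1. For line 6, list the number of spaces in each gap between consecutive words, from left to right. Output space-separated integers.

Line 1: ['slow', 'code', 'to', 'it'] (min_width=15, slack=0)
Line 2: ['it', 'and', 'machine'] (min_width=14, slack=1)
Line 3: ['why', 'understand'] (min_width=14, slack=1)
Line 4: ['make', 'draw'] (min_width=9, slack=6)
Line 5: ['bright', 'we', 'north'] (min_width=15, slack=0)
Line 6: ['gentle', 'security'] (min_width=15, slack=0)
Line 7: ['music', 'an'] (min_width=8, slack=7)
Line 8: ['chemistry', 'by'] (min_width=12, slack=3)
Line 9: ['slow', 'run'] (min_width=8, slack=7)

Answer: 1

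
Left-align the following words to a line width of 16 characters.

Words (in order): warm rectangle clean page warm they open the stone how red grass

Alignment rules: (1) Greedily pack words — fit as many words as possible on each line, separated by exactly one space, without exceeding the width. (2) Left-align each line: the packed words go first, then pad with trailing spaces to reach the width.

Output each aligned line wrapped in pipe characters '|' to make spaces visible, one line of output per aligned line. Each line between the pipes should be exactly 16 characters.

Line 1: ['warm', 'rectangle'] (min_width=14, slack=2)
Line 2: ['clean', 'page', 'warm'] (min_width=15, slack=1)
Line 3: ['they', 'open', 'the'] (min_width=13, slack=3)
Line 4: ['stone', 'how', 'red'] (min_width=13, slack=3)
Line 5: ['grass'] (min_width=5, slack=11)

Answer: |warm rectangle  |
|clean page warm |
|they open the   |
|stone how red   |
|grass           |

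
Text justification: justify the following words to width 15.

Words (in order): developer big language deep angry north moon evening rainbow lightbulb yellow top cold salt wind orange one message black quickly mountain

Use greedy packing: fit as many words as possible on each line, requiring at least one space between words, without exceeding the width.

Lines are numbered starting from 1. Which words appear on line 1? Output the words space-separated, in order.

Answer: developer big

Derivation:
Line 1: ['developer', 'big'] (min_width=13, slack=2)
Line 2: ['language', 'deep'] (min_width=13, slack=2)
Line 3: ['angry', 'north'] (min_width=11, slack=4)
Line 4: ['moon', 'evening'] (min_width=12, slack=3)
Line 5: ['rainbow'] (min_width=7, slack=8)
Line 6: ['lightbulb'] (min_width=9, slack=6)
Line 7: ['yellow', 'top', 'cold'] (min_width=15, slack=0)
Line 8: ['salt', 'wind'] (min_width=9, slack=6)
Line 9: ['orange', 'one'] (min_width=10, slack=5)
Line 10: ['message', 'black'] (min_width=13, slack=2)
Line 11: ['quickly'] (min_width=7, slack=8)
Line 12: ['mountain'] (min_width=8, slack=7)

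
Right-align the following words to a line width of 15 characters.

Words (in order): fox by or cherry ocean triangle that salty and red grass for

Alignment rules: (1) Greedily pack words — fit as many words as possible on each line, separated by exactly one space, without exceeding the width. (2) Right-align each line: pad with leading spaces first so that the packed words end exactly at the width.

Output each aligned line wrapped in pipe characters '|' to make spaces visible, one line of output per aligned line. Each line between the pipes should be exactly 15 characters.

Answer: |      fox by or|
|   cherry ocean|
|  triangle that|
|  salty and red|
|      grass for|

Derivation:
Line 1: ['fox', 'by', 'or'] (min_width=9, slack=6)
Line 2: ['cherry', 'ocean'] (min_width=12, slack=3)
Line 3: ['triangle', 'that'] (min_width=13, slack=2)
Line 4: ['salty', 'and', 'red'] (min_width=13, slack=2)
Line 5: ['grass', 'for'] (min_width=9, slack=6)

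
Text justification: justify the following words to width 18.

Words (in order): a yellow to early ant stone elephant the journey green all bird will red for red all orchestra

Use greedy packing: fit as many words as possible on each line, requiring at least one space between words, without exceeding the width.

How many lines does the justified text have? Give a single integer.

Line 1: ['a', 'yellow', 'to', 'early'] (min_width=17, slack=1)
Line 2: ['ant', 'stone', 'elephant'] (min_width=18, slack=0)
Line 3: ['the', 'journey', 'green'] (min_width=17, slack=1)
Line 4: ['all', 'bird', 'will', 'red'] (min_width=17, slack=1)
Line 5: ['for', 'red', 'all'] (min_width=11, slack=7)
Line 6: ['orchestra'] (min_width=9, slack=9)
Total lines: 6

Answer: 6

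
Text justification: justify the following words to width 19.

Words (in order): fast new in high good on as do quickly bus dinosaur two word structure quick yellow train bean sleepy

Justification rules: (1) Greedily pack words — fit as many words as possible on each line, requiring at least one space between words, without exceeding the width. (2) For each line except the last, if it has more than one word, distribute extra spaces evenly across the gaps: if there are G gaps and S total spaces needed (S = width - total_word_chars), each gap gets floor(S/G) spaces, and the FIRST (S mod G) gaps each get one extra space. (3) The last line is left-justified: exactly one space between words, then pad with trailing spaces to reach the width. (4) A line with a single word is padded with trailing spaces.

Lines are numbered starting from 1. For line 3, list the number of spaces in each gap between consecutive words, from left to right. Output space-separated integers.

Answer: 9

Derivation:
Line 1: ['fast', 'new', 'in', 'high'] (min_width=16, slack=3)
Line 2: ['good', 'on', 'as', 'do'] (min_width=13, slack=6)
Line 3: ['quickly', 'bus'] (min_width=11, slack=8)
Line 4: ['dinosaur', 'two', 'word'] (min_width=17, slack=2)
Line 5: ['structure', 'quick'] (min_width=15, slack=4)
Line 6: ['yellow', 'train', 'bean'] (min_width=17, slack=2)
Line 7: ['sleepy'] (min_width=6, slack=13)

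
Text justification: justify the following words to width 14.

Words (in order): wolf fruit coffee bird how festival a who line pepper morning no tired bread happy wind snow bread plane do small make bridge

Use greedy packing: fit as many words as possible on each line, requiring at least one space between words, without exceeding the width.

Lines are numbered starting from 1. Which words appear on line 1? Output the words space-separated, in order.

Answer: wolf fruit

Derivation:
Line 1: ['wolf', 'fruit'] (min_width=10, slack=4)
Line 2: ['coffee', 'bird'] (min_width=11, slack=3)
Line 3: ['how', 'festival', 'a'] (min_width=14, slack=0)
Line 4: ['who', 'line'] (min_width=8, slack=6)
Line 5: ['pepper', 'morning'] (min_width=14, slack=0)
Line 6: ['no', 'tired', 'bread'] (min_width=14, slack=0)
Line 7: ['happy', 'wind'] (min_width=10, slack=4)
Line 8: ['snow', 'bread'] (min_width=10, slack=4)
Line 9: ['plane', 'do', 'small'] (min_width=14, slack=0)
Line 10: ['make', 'bridge'] (min_width=11, slack=3)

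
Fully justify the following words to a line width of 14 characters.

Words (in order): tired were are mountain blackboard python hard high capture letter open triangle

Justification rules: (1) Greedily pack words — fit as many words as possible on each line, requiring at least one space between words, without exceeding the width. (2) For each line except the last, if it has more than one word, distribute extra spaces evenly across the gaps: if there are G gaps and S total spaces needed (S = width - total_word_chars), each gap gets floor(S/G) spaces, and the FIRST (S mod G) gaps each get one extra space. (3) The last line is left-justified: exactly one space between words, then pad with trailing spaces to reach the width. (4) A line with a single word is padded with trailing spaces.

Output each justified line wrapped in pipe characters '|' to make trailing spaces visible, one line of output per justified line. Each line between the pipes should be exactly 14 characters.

Answer: |tired were are|
|mountain      |
|blackboard    |
|python    hard|
|high   capture|
|letter    open|
|triangle      |

Derivation:
Line 1: ['tired', 'were', 'are'] (min_width=14, slack=0)
Line 2: ['mountain'] (min_width=8, slack=6)
Line 3: ['blackboard'] (min_width=10, slack=4)
Line 4: ['python', 'hard'] (min_width=11, slack=3)
Line 5: ['high', 'capture'] (min_width=12, slack=2)
Line 6: ['letter', 'open'] (min_width=11, slack=3)
Line 7: ['triangle'] (min_width=8, slack=6)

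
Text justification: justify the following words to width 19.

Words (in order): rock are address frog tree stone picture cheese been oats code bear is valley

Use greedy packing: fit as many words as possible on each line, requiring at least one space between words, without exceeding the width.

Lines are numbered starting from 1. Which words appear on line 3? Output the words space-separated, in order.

Line 1: ['rock', 'are', 'address'] (min_width=16, slack=3)
Line 2: ['frog', 'tree', 'stone'] (min_width=15, slack=4)
Line 3: ['picture', 'cheese', 'been'] (min_width=19, slack=0)
Line 4: ['oats', 'code', 'bear', 'is'] (min_width=17, slack=2)
Line 5: ['valley'] (min_width=6, slack=13)

Answer: picture cheese been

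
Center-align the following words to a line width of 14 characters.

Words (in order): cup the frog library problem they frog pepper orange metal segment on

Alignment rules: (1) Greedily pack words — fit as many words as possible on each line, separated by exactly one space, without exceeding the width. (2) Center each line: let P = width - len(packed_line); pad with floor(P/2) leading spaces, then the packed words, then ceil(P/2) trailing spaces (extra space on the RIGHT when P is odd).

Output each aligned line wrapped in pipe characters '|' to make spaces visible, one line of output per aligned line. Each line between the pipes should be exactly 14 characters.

Answer: | cup the frog |
|   library    |
| problem they |
| frog pepper  |
| orange metal |
|  segment on  |

Derivation:
Line 1: ['cup', 'the', 'frog'] (min_width=12, slack=2)
Line 2: ['library'] (min_width=7, slack=7)
Line 3: ['problem', 'they'] (min_width=12, slack=2)
Line 4: ['frog', 'pepper'] (min_width=11, slack=3)
Line 5: ['orange', 'metal'] (min_width=12, slack=2)
Line 6: ['segment', 'on'] (min_width=10, slack=4)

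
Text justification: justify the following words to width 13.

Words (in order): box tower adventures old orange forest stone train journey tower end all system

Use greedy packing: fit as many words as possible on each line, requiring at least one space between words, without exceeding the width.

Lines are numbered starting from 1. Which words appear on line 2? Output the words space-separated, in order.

Answer: adventures

Derivation:
Line 1: ['box', 'tower'] (min_width=9, slack=4)
Line 2: ['adventures'] (min_width=10, slack=3)
Line 3: ['old', 'orange'] (min_width=10, slack=3)
Line 4: ['forest', 'stone'] (min_width=12, slack=1)
Line 5: ['train', 'journey'] (min_width=13, slack=0)
Line 6: ['tower', 'end', 'all'] (min_width=13, slack=0)
Line 7: ['system'] (min_width=6, slack=7)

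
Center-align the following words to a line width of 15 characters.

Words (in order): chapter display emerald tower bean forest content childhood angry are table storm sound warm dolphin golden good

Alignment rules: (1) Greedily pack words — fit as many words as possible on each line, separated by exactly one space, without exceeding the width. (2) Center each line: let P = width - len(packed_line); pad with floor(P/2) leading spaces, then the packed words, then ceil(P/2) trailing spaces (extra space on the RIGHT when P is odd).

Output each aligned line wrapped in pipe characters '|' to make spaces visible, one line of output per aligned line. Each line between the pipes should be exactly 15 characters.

Answer: |chapter display|
| emerald tower |
|  bean forest  |
|    content    |
|childhood angry|
|are table storm|
|  sound warm   |
|dolphin golden |
|     good      |

Derivation:
Line 1: ['chapter', 'display'] (min_width=15, slack=0)
Line 2: ['emerald', 'tower'] (min_width=13, slack=2)
Line 3: ['bean', 'forest'] (min_width=11, slack=4)
Line 4: ['content'] (min_width=7, slack=8)
Line 5: ['childhood', 'angry'] (min_width=15, slack=0)
Line 6: ['are', 'table', 'storm'] (min_width=15, slack=0)
Line 7: ['sound', 'warm'] (min_width=10, slack=5)
Line 8: ['dolphin', 'golden'] (min_width=14, slack=1)
Line 9: ['good'] (min_width=4, slack=11)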